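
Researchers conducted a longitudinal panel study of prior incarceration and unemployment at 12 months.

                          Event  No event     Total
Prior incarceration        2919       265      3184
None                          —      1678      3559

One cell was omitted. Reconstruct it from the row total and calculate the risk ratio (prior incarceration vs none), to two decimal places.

The missing cell is in the unexposed row: 3559 − 1678 = 1881.
So a = 2919, b = 265, c = 1881, d = 1678.
RR = [a/(a+b)] / [c/(c+d)] = (2919/3184) / (1881/3559) = 0.91677/0.52852 = 1.73460

1.73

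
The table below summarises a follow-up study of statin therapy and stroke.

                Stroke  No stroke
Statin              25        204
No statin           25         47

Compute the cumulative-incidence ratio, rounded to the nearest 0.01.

Cells: a = 25, b = 204, c = 25, d = 47.
Risk in exposed = 25/229 = 0.10917; risk in unexposed = 25/72 = 0.34722.
RR = 0.10917 / 0.34722 = 0.31441
The risk is 69% lower among the exposed than among the unexposed.

0.31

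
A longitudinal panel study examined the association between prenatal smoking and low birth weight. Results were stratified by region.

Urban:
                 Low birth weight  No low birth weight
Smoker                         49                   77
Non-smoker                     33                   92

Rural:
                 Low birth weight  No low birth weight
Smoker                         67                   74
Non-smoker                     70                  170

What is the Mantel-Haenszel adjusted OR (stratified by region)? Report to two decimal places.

2.02

OR_MH = Σ(aᵢdᵢ/nᵢ) / Σ(bᵢcᵢ/nᵢ), where nᵢ is the stratum total.
Stratum 1 (Urban): n = 251; a·d/n = 49·92/251 = 17.9602; b·c/n = 77·33/251 = 10.1235
Stratum 2 (Rural): n = 381; a·d/n = 67·170/381 = 29.8950; b·c/n = 74·70/381 = 13.5958
OR_MH = (17.9602 + 29.8950) / (10.1235 + 13.5958) = 47.8552 / 23.7193 = 2.01756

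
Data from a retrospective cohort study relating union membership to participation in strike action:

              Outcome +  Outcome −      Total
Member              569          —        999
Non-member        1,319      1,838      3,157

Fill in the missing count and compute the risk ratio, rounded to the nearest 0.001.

1.363

The missing cell is in the exposed row: 999 − 569 = 430.
So a = 569, b = 430, c = 1319, d = 1838.
RR = [a/(a+b)] / [c/(c+d)] = (569/999) / (1319/3157) = 0.56957/0.41780 = 1.36325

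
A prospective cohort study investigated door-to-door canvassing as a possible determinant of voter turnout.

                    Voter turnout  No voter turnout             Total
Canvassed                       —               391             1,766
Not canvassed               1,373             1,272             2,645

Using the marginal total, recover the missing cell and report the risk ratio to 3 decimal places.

The missing cell is in the exposed row: 1766 − 391 = 1375.
So a = 1375, b = 391, c = 1373, d = 1272.
RR = [a/(a+b)] / [c/(c+d)] = (1375/1766) / (1373/2645) = 0.77860/0.51909 = 1.49992

1.500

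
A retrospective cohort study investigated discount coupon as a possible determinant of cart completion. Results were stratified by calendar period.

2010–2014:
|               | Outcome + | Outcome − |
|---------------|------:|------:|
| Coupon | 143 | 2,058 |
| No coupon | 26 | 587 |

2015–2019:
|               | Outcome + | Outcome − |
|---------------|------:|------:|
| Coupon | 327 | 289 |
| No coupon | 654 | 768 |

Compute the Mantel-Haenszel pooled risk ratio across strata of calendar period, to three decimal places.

1.189

RR_MH = Σ(aᵢ·n₀ᵢ/nᵢ) / Σ(cᵢ·n₁ᵢ/nᵢ), with n₁ᵢ = aᵢ+bᵢ (exposed), n₀ᵢ = cᵢ+dᵢ (unexposed), nᵢ = n₁ᵢ+n₀ᵢ.
Stratum 1 (2010–2014): n₁ = 2201, n₀ = 613, n = 2814; a·n₀/n = 143·613/2814 = 31.1510; c·n₁/n = 26·2201/2814 = 20.3362
Stratum 2 (2015–2019): n₁ = 616, n₀ = 1422, n = 2038; a·n₀/n = 327·1422/2038 = 228.1619; c·n₁/n = 654·616/2038 = 197.6762
RR_MH = (31.1510 + 228.1619) / (20.3362 + 197.6762) = 259.3130 / 218.0123 = 1.18944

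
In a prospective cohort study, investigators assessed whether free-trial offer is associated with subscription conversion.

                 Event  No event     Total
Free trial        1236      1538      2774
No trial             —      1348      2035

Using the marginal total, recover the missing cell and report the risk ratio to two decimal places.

1.32

The missing cell is in the unexposed row: 2035 − 1348 = 687.
So a = 1236, b = 1538, c = 687, d = 1348.
RR = [a/(a+b)] / [c/(c+d)] = (1236/2774) / (687/2035) = 0.44557/0.33759 = 1.31984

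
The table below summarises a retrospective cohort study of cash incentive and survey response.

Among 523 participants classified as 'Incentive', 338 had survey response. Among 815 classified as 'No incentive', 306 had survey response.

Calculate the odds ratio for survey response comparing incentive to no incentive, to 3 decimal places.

3.039

From the description: a = 338, b = 185, c = 306, d = 509.
OR = (a·d)/(b·c) = (338 × 509) / (185 × 306) = 172042 / 56610 = 3.03907
The odds of survey response are about 3.04 times as high in the incentive group.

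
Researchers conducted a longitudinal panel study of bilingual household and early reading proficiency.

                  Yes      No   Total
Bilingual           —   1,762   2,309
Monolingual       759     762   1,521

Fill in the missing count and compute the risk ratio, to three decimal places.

The missing cell is in the exposed row: 2309 − 1762 = 547.
So a = 547, b = 1762, c = 759, d = 762.
RR = [a/(a+b)] / [c/(c+d)] = (547/2309) / (759/1521) = 0.23690/0.49901 = 0.47473

0.475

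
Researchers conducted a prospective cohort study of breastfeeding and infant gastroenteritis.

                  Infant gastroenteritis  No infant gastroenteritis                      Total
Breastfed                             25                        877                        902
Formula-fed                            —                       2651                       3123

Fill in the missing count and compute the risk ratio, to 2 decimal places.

The missing cell is in the unexposed row: 3123 − 2651 = 472.
So a = 25, b = 877, c = 472, d = 2651.
RR = [a/(a+b)] / [c/(c+d)] = (25/902) / (472/3123) = 0.02772/0.15114 = 0.18338

0.18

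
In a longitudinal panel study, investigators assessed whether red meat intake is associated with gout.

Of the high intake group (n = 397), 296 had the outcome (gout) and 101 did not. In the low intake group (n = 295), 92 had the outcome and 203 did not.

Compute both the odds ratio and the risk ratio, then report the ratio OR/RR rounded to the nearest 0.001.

From the description: a = 296, b = 101, c = 92, d = 203.
OR = (296·203)/(101·92) = 60088/9292 = 6.46664
Risk in exposed = 296/397 = 0.74559; risk in unexposed = 92/295 = 0.31186; RR = 2.39076
OR/RR = 6.46664 / 2.39076 = 2.70485
The outcome is not rare, so the OR lies further from 1 than the RR.

2.705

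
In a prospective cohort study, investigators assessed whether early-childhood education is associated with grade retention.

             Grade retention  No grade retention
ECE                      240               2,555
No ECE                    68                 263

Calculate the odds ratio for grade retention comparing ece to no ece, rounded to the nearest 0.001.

Cells: a = 240, b = 2555, c = 68, d = 263.
OR = (a·d)/(b·c) = (240 × 263) / (2555 × 68) = 63120 / 173740 = 0.36330
Exposure is associated with lower odds of grade retention (OR = 0.36 < 1).

0.363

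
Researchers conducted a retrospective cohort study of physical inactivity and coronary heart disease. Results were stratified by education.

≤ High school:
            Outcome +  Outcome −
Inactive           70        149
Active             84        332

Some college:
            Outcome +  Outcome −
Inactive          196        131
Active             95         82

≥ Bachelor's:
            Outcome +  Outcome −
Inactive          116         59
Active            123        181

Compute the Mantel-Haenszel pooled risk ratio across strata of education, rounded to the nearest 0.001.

1.389

RR_MH = Σ(aᵢ·n₀ᵢ/nᵢ) / Σ(cᵢ·n₁ᵢ/nᵢ), with n₁ᵢ = aᵢ+bᵢ (exposed), n₀ᵢ = cᵢ+dᵢ (unexposed), nᵢ = n₁ᵢ+n₀ᵢ.
Stratum 1 (≤ High school): n₁ = 219, n₀ = 416, n = 635; a·n₀/n = 70·416/635 = 45.8583; c·n₁/n = 84·219/635 = 28.9701
Stratum 2 (Some college): n₁ = 327, n₀ = 177, n = 504; a·n₀/n = 196·177/504 = 68.8333; c·n₁/n = 95·327/504 = 61.6369
Stratum 3 (≥ Bachelor's): n₁ = 175, n₀ = 304, n = 479; a·n₀/n = 116·304/479 = 73.6200; c·n₁/n = 123·175/479 = 44.9374
RR_MH = (45.8583 + 68.8333 + 73.6200) / (28.9701 + 61.6369 + 44.9374) = 188.3116 / 135.5444 = 1.38930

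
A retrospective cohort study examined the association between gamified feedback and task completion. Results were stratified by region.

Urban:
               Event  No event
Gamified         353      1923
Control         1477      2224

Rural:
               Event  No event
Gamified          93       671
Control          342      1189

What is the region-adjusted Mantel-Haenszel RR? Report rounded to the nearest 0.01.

0.41

RR_MH = Σ(aᵢ·n₀ᵢ/nᵢ) / Σ(cᵢ·n₁ᵢ/nᵢ), with n₁ᵢ = aᵢ+bᵢ (exposed), n₀ᵢ = cᵢ+dᵢ (unexposed), nᵢ = n₁ᵢ+n₀ᵢ.
Stratum 1 (Urban): n₁ = 2276, n₀ = 3701, n = 5977; a·n₀/n = 353·3701/5977 = 218.5801; c·n₁/n = 1477·2276/5977 = 562.4313
Stratum 2 (Rural): n₁ = 764, n₀ = 1531, n = 2295; a·n₀/n = 93·1531/2295 = 62.0405; c·n₁/n = 342·764/2295 = 113.8510
RR_MH = (218.5801 + 62.0405) / (562.4313 + 113.8510) = 280.6206 / 676.2823 = 0.41495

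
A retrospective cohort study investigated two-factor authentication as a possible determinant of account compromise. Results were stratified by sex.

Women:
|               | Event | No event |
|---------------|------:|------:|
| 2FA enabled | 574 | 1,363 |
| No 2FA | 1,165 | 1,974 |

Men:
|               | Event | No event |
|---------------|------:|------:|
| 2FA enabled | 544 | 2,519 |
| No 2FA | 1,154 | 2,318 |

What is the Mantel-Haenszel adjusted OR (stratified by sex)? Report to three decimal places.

0.549

OR_MH = Σ(aᵢdᵢ/nᵢ) / Σ(bᵢcᵢ/nᵢ), where nᵢ is the stratum total.
Stratum 1 (Women): n = 5076; a·d/n = 574·1974/5076 = 223.2222; b·c/n = 1363·1165/5076 = 312.8241
Stratum 2 (Men): n = 6535; a·d/n = 544·2318/6535 = 192.9598; b·c/n = 2519·1154/6535 = 444.8242
OR_MH = (223.2222 + 192.9598) / (312.8241 + 444.8242) = 416.1820 / 757.6483 = 0.54931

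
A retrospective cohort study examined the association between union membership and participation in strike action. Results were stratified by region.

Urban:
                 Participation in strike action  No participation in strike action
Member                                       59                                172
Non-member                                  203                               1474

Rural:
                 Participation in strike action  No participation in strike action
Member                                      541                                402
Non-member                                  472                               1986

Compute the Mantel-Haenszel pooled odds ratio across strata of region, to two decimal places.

OR_MH = Σ(aᵢdᵢ/nᵢ) / Σ(bᵢcᵢ/nᵢ), where nᵢ is the stratum total.
Stratum 1 (Urban): n = 1908; a·d/n = 59·1474/1908 = 45.5797; b·c/n = 172·203/1908 = 18.2998
Stratum 2 (Rural): n = 3401; a·d/n = 541·1986/3401 = 315.9147; b·c/n = 402·472/3401 = 55.7906
OR_MH = (45.5797 + 315.9147) / (18.2998 + 55.7906) = 361.4944 / 74.0904 = 4.87910

4.88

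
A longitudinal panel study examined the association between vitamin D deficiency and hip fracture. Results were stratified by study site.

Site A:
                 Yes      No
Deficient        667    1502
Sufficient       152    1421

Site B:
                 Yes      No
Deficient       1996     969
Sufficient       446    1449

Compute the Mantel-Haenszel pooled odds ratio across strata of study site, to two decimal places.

5.66

OR_MH = Σ(aᵢdᵢ/nᵢ) / Σ(bᵢcᵢ/nᵢ), where nᵢ is the stratum total.
Stratum 1 (Site A): n = 3742; a·d/n = 667·1421/3742 = 253.2889; b·c/n = 1502·152/3742 = 61.0112
Stratum 2 (Site B): n = 4860; a·d/n = 1996·1449/4860 = 595.1037; b·c/n = 969·446/4860 = 88.9247
OR_MH = (253.2889 + 595.1037) / (61.0112 + 88.9247) = 848.3926 / 149.9359 = 5.65837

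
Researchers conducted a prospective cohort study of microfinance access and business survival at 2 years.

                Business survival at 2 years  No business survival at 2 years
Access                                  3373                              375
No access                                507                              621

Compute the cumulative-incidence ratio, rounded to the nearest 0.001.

2.002

Cells: a = 3373, b = 375, c = 507, d = 621.
Risk in exposed = 3373/3748 = 0.89995; risk in unexposed = 507/1128 = 0.44947.
RR = 0.89995 / 0.44947 = 2.00225
The risk among the exposed is 2.00 times that among the unexposed.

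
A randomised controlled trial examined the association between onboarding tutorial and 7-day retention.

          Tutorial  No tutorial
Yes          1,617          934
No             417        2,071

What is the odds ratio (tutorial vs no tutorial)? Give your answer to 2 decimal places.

8.60

Reading the table with exposure as columns: a = 1617 (Tutorial, case), b = 417 (Tutorial, non-case), c = 934 (No tutorial, case), d = 2071.
OR = (a·d)/(b·c) = (1617 × 2071) / (417 × 934) = 3348807 / 389478 = 8.59819
The odds of 7-day retention are about 8.60 times as high in the tutorial group.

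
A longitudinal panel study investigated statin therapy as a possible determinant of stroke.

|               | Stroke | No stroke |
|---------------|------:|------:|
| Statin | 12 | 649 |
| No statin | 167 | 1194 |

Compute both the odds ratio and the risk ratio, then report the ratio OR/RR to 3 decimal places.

0.894

Cells: a = 12, b = 649, c = 167, d = 1194.
OR = (12·1194)/(649·167) = 14328/108383 = 0.13220
Risk in exposed = 12/661 = 0.01815; risk in unexposed = 167/1361 = 0.12270; RR = 0.14795
OR/RR = 0.13220 / 0.14795 = 0.89352
The outcome is not rare, so the OR lies further from 1 than the RR.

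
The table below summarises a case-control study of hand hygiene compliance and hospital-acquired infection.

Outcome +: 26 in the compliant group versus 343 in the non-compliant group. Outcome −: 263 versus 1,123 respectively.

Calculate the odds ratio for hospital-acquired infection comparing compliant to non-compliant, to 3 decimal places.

From the description: a = 26, b = 263, c = 343, d = 1123.
OR = (a·d)/(b·c) = (26 × 1123) / (263 × 343) = 29198 / 90209 = 0.32367
Exposure is associated with lower odds of hospital-acquired infection (OR = 0.32 < 1).

0.324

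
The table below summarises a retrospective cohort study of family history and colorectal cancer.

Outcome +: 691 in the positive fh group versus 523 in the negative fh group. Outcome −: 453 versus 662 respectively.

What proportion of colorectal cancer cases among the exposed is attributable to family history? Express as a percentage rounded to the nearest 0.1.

From the description: a = 691, b = 453, c = 523, d = 662.
Risk in exposed = 691/1144 = 0.60402; risk in unexposed = 523/1185 = 0.44135.
RR = 0.60402/0.44135 = 1.36858
AR% = (RR − 1)/RR × 100 = (1.36858 − 1)/1.36858 × 100 = 26.9313%

26.9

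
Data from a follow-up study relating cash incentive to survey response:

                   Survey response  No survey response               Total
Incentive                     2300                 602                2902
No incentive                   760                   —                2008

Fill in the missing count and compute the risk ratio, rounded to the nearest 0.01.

The missing cell is in the unexposed row: 2008 − 760 = 1248.
So a = 2300, b = 602, c = 760, d = 1248.
RR = [a/(a+b)] / [c/(c+d)] = (2300/2902) / (760/2008) = 0.79256/0.37849 = 2.09402

2.09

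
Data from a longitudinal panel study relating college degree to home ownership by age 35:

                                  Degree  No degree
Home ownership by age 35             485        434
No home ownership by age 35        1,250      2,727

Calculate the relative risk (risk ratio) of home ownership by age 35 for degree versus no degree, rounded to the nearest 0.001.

Reading the table with exposure as columns: a = 485 (Degree, case), b = 1250 (Degree, non-case), c = 434 (No degree, case), d = 2727.
Risk in exposed = 485/1735 = 0.27954; risk in unexposed = 434/3161 = 0.13730.
RR = 0.27954 / 0.13730 = 2.03600
The risk among the exposed is 2.04 times that among the unexposed.

2.036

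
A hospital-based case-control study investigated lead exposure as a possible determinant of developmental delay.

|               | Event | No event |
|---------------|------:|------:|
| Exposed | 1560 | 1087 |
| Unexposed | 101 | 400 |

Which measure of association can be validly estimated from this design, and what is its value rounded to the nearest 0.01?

Cells: a = 1560, b = 1087, c = 101, d = 400.
This is a hospital-based case-control study: participants were sampled on outcome status, so risks in the source population cannot be estimated directly — relative risk is not valid here. The odds ratio is the appropriate measure.
OR = (a·d)/(b·c) = (1560 × 400) / (1087 × 101) = 624000 / 109787 = 5.68373

5.68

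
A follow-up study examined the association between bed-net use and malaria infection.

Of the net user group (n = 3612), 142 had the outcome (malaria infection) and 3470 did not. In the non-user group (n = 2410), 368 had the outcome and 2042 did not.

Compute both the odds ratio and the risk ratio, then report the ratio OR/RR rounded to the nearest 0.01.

0.88

From the description: a = 142, b = 3470, c = 368, d = 2042.
OR = (142·2042)/(3470·368) = 289964/1276960 = 0.22707
Risk in exposed = 142/3612 = 0.03931; risk in unexposed = 368/2410 = 0.15270; RR = 0.25746
OR/RR = 0.22707 / 0.25746 = 0.88198
The outcome is not rare, so the OR lies further from 1 than the RR.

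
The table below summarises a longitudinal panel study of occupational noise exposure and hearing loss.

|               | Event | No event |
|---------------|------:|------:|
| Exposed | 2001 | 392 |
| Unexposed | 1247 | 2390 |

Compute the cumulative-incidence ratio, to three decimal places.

Cells: a = 2001, b = 392, c = 1247, d = 2390.
Risk in exposed = 2001/2393 = 0.83619; risk in unexposed = 1247/3637 = 0.34286.
RR = 0.83619 / 0.34286 = 2.43883
The risk among the exposed is 2.44 times that among the unexposed.

2.439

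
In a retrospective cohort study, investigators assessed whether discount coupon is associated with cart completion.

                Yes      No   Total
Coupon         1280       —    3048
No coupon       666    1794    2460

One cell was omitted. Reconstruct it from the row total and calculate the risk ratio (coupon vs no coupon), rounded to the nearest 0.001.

The missing cell is in the exposed row: 3048 − 1280 = 1768.
So a = 1280, b = 1768, c = 666, d = 1794.
RR = [a/(a+b)] / [c/(c+d)] = (1280/3048) / (666/2460) = 0.41995/0.27073 = 1.55116

1.551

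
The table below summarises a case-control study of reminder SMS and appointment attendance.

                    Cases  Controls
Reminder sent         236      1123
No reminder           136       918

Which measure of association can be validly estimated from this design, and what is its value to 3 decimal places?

1.419

Cells: a = 236, b = 1123, c = 136, d = 918.
This is a case-control study: participants were sampled on outcome status, so risks in the source population cannot be estimated directly — relative risk is not valid here. The odds ratio is the appropriate measure.
OR = (a·d)/(b·c) = (236 × 918) / (1123 × 136) = 216648 / 152728 = 1.41852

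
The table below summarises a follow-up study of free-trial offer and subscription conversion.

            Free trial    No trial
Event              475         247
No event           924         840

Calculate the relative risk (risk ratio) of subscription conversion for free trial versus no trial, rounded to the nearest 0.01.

Reading the table with exposure as columns: a = 475 (Free trial, case), b = 924 (Free trial, non-case), c = 247 (No trial, case), d = 840.
Risk in exposed = 475/1399 = 0.33953; risk in unexposed = 247/1087 = 0.22723.
RR = 0.33953 / 0.22723 = 1.49420
The risk among the exposed is 1.49 times that among the unexposed.

1.49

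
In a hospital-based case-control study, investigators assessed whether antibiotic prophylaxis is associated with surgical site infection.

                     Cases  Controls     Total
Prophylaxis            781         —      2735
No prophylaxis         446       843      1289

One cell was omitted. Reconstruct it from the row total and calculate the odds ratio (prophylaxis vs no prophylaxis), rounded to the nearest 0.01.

The missing cell is in the exposed row: 2735 − 781 = 1954.
So a = 781, b = 1954, c = 446, d = 843.
OR = (a·d)/(b·c) = (781 × 843) / (1954 × 446) = 658383 / 871484 = 0.75547

0.76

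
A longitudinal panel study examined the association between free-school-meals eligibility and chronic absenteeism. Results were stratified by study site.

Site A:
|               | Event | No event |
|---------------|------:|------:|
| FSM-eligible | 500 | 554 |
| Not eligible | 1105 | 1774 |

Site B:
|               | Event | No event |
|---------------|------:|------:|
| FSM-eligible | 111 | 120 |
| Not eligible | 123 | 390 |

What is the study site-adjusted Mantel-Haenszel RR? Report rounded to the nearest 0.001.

1.324

RR_MH = Σ(aᵢ·n₀ᵢ/nᵢ) / Σ(cᵢ·n₁ᵢ/nᵢ), with n₁ᵢ = aᵢ+bᵢ (exposed), n₀ᵢ = cᵢ+dᵢ (unexposed), nᵢ = n₁ᵢ+n₀ᵢ.
Stratum 1 (Site A): n₁ = 1054, n₀ = 2879, n = 3933; a·n₀/n = 500·2879/3933 = 366.0056; c·n₁/n = 1105·1054/3933 = 296.1276
Stratum 2 (Site B): n₁ = 231, n₀ = 513, n = 744; a·n₀/n = 111·513/744 = 76.5363; c·n₁/n = 123·231/744 = 38.1895
RR_MH = (366.0056 + 76.5363) / (296.1276 + 38.1895) = 442.5419 / 334.3172 = 1.32372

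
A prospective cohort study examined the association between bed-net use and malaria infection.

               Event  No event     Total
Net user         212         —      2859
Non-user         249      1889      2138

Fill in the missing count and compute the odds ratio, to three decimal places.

The missing cell is in the exposed row: 2859 − 212 = 2647.
So a = 212, b = 2647, c = 249, d = 1889.
OR = (a·d)/(b·c) = (212 × 1889) / (2647 × 249) = 400468 / 659103 = 0.60760

0.608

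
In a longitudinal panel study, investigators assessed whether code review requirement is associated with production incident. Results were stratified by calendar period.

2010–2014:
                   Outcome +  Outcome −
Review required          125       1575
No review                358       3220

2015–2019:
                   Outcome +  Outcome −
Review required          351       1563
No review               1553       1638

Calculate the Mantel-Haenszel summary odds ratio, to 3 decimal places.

0.324

OR_MH = Σ(aᵢdᵢ/nᵢ) / Σ(bᵢcᵢ/nᵢ), where nᵢ is the stratum total.
Stratum 1 (2010–2014): n = 5278; a·d/n = 125·3220/5278 = 76.2599; b·c/n = 1575·358/5278 = 106.8302
Stratum 2 (2015–2019): n = 5105; a·d/n = 351·1638/5105 = 112.6225; b·c/n = 1563·1553/5105 = 475.4827
OR_MH = (76.2599 + 112.6225) / (106.8302 + 475.4827) = 188.8825 / 582.3129 = 0.32437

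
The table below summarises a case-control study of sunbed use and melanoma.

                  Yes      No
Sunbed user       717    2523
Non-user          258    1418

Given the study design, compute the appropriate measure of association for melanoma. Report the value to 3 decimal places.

1.562

Cells: a = 717, b = 2523, c = 258, d = 1418.
This is a case-control study: participants were sampled on outcome status, so risks in the source population cannot be estimated directly — relative risk is not valid here. The odds ratio is the appropriate measure.
OR = (a·d)/(b·c) = (717 × 1418) / (2523 × 258) = 1016706 / 650934 = 1.56192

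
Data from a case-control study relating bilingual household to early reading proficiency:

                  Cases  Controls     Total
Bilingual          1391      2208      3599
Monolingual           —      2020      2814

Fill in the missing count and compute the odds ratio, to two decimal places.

The missing cell is in the unexposed row: 2814 − 2020 = 794.
So a = 1391, b = 2208, c = 794, d = 2020.
OR = (a·d)/(b·c) = (1391 × 2020) / (2208 × 794) = 2809820 / 1753152 = 1.60272

1.60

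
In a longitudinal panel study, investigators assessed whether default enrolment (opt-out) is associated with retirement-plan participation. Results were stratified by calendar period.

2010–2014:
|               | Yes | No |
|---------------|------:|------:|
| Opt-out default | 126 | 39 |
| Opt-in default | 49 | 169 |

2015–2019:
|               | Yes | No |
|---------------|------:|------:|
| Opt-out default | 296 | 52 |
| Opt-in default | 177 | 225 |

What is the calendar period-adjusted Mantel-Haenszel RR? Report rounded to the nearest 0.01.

2.23

RR_MH = Σ(aᵢ·n₀ᵢ/nᵢ) / Σ(cᵢ·n₁ᵢ/nᵢ), with n₁ᵢ = aᵢ+bᵢ (exposed), n₀ᵢ = cᵢ+dᵢ (unexposed), nᵢ = n₁ᵢ+n₀ᵢ.
Stratum 1 (2010–2014): n₁ = 165, n₀ = 218, n = 383; a·n₀/n = 126·218/383 = 71.7180; c·n₁/n = 49·165/383 = 21.1097
Stratum 2 (2015–2019): n₁ = 348, n₀ = 402, n = 750; a·n₀/n = 296·402/750 = 158.6560; c·n₁/n = 177·348/750 = 82.1280
RR_MH = (71.7180 + 158.6560) / (21.1097 + 82.1280) = 230.3740 / 103.2377 = 2.23149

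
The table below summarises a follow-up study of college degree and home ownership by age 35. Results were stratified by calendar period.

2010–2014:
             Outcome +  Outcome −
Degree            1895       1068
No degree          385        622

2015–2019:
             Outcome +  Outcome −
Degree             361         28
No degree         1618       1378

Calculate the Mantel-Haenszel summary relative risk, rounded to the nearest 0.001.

1.691

RR_MH = Σ(aᵢ·n₀ᵢ/nᵢ) / Σ(cᵢ·n₁ᵢ/nᵢ), with n₁ᵢ = aᵢ+bᵢ (exposed), n₀ᵢ = cᵢ+dᵢ (unexposed), nᵢ = n₁ᵢ+n₀ᵢ.
Stratum 1 (2010–2014): n₁ = 2963, n₀ = 1007, n = 3970; a·n₀/n = 1895·1007/3970 = 480.6713; c·n₁/n = 385·2963/3970 = 287.3438
Stratum 2 (2015–2019): n₁ = 389, n₀ = 2996, n = 3385; a·n₀/n = 361·2996/3385 = 319.5143; c·n₁/n = 1618·389/3385 = 185.9386
RR_MH = (480.6713 + 319.5143) / (287.3438 + 185.9386) = 800.1856 / 473.2824 = 1.69071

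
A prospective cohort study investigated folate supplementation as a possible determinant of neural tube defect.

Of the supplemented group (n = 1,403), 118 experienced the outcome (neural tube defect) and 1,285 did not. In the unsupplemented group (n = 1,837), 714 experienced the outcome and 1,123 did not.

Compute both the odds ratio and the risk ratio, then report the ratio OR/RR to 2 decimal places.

From the description: a = 118, b = 1285, c = 714, d = 1123.
OR = (118·1123)/(1285·714) = 132514/917490 = 0.14443
Risk in exposed = 118/1403 = 0.08411; risk in unexposed = 714/1837 = 0.38868; RR = 0.21639
OR/RR = 0.14443 / 0.21639 = 0.66746
The outcome is not rare, so the OR lies further from 1 than the RR.

0.67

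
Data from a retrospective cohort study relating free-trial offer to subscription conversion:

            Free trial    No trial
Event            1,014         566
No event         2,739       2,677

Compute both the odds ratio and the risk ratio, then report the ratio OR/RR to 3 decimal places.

Reading the table with exposure as columns: a = 1014 (Free trial, case), b = 2739 (Free trial, non-case), c = 566 (No trial, case), d = 2677.
OR = (1014·2677)/(2739·566) = 2714478/1550274 = 1.75097
Risk in exposed = 1014/3753 = 0.27018; risk in unexposed = 566/3243 = 0.17453; RR = 1.54807
OR/RR = 1.75097 / 1.54807 = 1.13107
The outcome is not rare, so the OR lies further from 1 than the RR.

1.131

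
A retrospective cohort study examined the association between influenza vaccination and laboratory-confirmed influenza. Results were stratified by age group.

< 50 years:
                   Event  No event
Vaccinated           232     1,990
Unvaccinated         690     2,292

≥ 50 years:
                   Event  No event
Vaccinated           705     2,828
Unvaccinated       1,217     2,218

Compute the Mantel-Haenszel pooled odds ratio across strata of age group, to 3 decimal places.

OR_MH = Σ(aᵢdᵢ/nᵢ) / Σ(bᵢcᵢ/nᵢ), where nᵢ is the stratum total.
Stratum 1 (< 50 years): n = 5204; a·d/n = 232·2292/5204 = 102.1799; b·c/n = 1990·690/5204 = 263.8547
Stratum 2 (≥ 50 years): n = 6968; a·d/n = 705·2218/6968 = 224.4102; b·c/n = 2828·1217/6968 = 493.9259
OR_MH = (102.1799 + 224.4102) / (263.8547 + 493.9259) = 326.5900 / 757.7807 = 0.43098

0.431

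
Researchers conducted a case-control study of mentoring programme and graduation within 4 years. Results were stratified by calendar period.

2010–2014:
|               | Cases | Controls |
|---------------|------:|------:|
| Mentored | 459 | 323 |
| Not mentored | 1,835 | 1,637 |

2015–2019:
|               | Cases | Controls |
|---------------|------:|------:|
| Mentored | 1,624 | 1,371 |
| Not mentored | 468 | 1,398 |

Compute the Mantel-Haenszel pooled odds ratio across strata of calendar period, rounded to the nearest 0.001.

2.372

OR_MH = Σ(aᵢdᵢ/nᵢ) / Σ(bᵢcᵢ/nᵢ), where nᵢ is the stratum total.
Stratum 1 (2010–2014): n = 4254; a·d/n = 459·1637/4254 = 176.6298; b·c/n = 323·1835/4254 = 139.3289
Stratum 2 (2015–2019): n = 4861; a·d/n = 1624·1398/4861 = 467.0545; b·c/n = 1371·468/4861 = 131.9951
OR_MH = (176.6298 + 467.0545) / (139.3289 + 131.9951) = 643.6843 / 271.3239 = 2.37238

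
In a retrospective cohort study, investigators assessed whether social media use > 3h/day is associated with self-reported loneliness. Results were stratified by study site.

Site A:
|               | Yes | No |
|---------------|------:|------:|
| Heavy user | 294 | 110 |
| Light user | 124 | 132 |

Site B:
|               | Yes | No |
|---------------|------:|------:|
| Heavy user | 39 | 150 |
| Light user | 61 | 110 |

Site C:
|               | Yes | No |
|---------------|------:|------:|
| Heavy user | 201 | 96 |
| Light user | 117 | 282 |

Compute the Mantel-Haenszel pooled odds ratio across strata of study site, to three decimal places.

OR_MH = Σ(aᵢdᵢ/nᵢ) / Σ(bᵢcᵢ/nᵢ), where nᵢ is the stratum total.
Stratum 1 (Site A): n = 660; a·d/n = 294·132/660 = 58.8000; b·c/n = 110·124/660 = 20.6667
Stratum 2 (Site B): n = 360; a·d/n = 39·110/360 = 11.9167; b·c/n = 150·61/360 = 25.4167
Stratum 3 (Site C): n = 696; a·d/n = 201·282/696 = 81.4397; b·c/n = 96·117/696 = 16.1379
OR_MH = (58.8000 + 11.9167 + 81.4397) / (20.6667 + 25.4167 + 16.1379) = 152.1563 / 62.2213 = 2.44541

2.445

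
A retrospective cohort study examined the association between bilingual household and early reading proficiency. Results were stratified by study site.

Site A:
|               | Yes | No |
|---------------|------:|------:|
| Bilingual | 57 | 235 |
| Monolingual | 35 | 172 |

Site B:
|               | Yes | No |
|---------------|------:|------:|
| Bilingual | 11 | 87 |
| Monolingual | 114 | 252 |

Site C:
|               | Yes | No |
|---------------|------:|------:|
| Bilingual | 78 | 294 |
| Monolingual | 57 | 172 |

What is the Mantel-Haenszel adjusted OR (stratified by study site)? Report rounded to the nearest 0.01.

OR_MH = Σ(aᵢdᵢ/nᵢ) / Σ(bᵢcᵢ/nᵢ), where nᵢ is the stratum total.
Stratum 1 (Site A): n = 499; a·d/n = 57·172/499 = 19.6473; b·c/n = 235·35/499 = 16.4830
Stratum 2 (Site B): n = 464; a·d/n = 11·252/464 = 5.9741; b·c/n = 87·114/464 = 21.3750
Stratum 3 (Site C): n = 601; a·d/n = 78·172/601 = 22.3228; b·c/n = 294·57/601 = 27.8835
OR_MH = (19.6473 + 5.9741 + 22.3228) / (16.4830 + 21.3750 + 27.8835) = 47.9442 / 65.7415 = 0.72928

0.73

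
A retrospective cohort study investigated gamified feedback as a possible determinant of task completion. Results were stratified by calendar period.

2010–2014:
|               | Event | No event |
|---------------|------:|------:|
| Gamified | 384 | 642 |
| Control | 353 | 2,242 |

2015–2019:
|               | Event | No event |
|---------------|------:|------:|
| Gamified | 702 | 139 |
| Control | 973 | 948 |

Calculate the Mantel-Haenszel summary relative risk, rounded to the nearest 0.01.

RR_MH = Σ(aᵢ·n₀ᵢ/nᵢ) / Σ(cᵢ·n₁ᵢ/nᵢ), with n₁ᵢ = aᵢ+bᵢ (exposed), n₀ᵢ = cᵢ+dᵢ (unexposed), nᵢ = n₁ᵢ+n₀ᵢ.
Stratum 1 (2010–2014): n₁ = 1026, n₀ = 2595, n = 3621; a·n₀/n = 384·2595/3621 = 275.1947; c·n₁/n = 353·1026/3621 = 100.0215
Stratum 2 (2015–2019): n₁ = 841, n₀ = 1921, n = 2762; a·n₀/n = 702·1921/2762 = 488.2484; c·n₁/n = 973·841/2762 = 296.2683
RR_MH = (275.1947 + 488.2484) / (100.0215 + 296.2683) = 763.4431 / 396.2898 = 1.92648

1.93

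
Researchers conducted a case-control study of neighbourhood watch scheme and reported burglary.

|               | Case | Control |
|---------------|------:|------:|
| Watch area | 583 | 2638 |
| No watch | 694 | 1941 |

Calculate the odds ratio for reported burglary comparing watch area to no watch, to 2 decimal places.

0.62

Cells: a = 583, b = 2638, c = 694, d = 1941.
OR = (a·d)/(b·c) = (583 × 1941) / (2638 × 694) = 1131603 / 1830772 = 0.61810
Exposure is associated with lower odds of reported burglary (OR = 0.62 < 1).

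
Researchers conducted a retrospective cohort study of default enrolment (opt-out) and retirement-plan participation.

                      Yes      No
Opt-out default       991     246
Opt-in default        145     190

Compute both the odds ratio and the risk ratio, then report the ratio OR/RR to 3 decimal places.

2.852

Cells: a = 991, b = 246, c = 145, d = 190.
OR = (991·190)/(246·145) = 188290/35670 = 5.27867
Risk in exposed = 991/1237 = 0.80113; risk in unexposed = 145/335 = 0.43284; RR = 1.85089
OR/RR = 5.27867 / 1.85089 = 2.85196
The outcome is not rare, so the OR lies further from 1 than the RR.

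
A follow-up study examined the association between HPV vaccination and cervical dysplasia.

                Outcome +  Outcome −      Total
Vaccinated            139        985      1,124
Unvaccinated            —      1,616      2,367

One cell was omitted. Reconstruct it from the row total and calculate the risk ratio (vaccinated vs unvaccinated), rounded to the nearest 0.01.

0.39

The missing cell is in the unexposed row: 2367 − 1616 = 751.
So a = 139, b = 985, c = 751, d = 1616.
RR = [a/(a+b)] / [c/(c+d)] = (139/1124) / (751/2367) = 0.12367/0.31728 = 0.38977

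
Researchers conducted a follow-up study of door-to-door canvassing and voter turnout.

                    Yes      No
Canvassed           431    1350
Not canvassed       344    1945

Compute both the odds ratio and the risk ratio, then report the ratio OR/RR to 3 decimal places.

Cells: a = 431, b = 1350, c = 344, d = 1945.
OR = (431·1945)/(1350·344) = 838295/464400 = 1.80511
Risk in exposed = 431/1781 = 0.24200; risk in unexposed = 344/2289 = 0.15028; RR = 1.61028
OR/RR = 1.80511 / 1.61028 = 1.12100
The outcome is not rare, so the OR lies further from 1 than the RR.

1.121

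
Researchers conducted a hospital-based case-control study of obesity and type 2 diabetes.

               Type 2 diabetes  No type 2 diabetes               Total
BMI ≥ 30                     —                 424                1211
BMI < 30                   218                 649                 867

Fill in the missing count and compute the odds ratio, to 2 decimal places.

The missing cell is in the exposed row: 1211 − 424 = 787.
So a = 787, b = 424, c = 218, d = 649.
OR = (a·d)/(b·c) = (787 × 649) / (424 × 218) = 510763 / 92432 = 5.52582

5.53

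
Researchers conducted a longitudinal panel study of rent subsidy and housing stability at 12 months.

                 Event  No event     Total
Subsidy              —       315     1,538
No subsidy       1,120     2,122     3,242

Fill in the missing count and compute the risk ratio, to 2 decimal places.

The missing cell is in the exposed row: 1538 − 315 = 1223.
So a = 1223, b = 315, c = 1120, d = 2122.
RR = [a/(a+b)] / [c/(c+d)] = (1223/1538) / (1120/3242) = 0.79519/0.34547 = 2.30179

2.30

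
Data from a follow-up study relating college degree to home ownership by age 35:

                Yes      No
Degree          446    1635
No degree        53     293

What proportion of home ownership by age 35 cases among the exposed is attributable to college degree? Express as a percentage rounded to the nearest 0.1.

Cells: a = 446, b = 1635, c = 53, d = 293.
Risk in exposed = 446/2081 = 0.21432; risk in unexposed = 53/346 = 0.15318.
RR = 0.21432/0.15318 = 1.39915
AR% = (RR − 1)/RR × 100 = (1.39915 − 1)/1.39915 × 100 = 28.5278%

28.5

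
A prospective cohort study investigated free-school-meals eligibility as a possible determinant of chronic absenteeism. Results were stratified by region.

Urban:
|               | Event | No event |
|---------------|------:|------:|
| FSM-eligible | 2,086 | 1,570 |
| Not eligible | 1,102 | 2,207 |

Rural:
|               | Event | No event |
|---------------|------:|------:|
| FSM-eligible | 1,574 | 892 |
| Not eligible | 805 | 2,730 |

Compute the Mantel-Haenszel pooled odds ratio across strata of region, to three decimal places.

3.741

OR_MH = Σ(aᵢdᵢ/nᵢ) / Σ(bᵢcᵢ/nᵢ), where nᵢ is the stratum total.
Stratum 1 (Urban): n = 6965; a·d/n = 2086·2207/6965 = 660.9910; b·c/n = 1570·1102/6965 = 248.4049
Stratum 2 (Rural): n = 6001; a·d/n = 1574·2730/6001 = 716.0507; b·c/n = 892·805/6001 = 119.6567
OR_MH = (660.9910 + 716.0507) / (248.4049 + 119.6567) = 1377.0416 / 368.0616 = 3.74133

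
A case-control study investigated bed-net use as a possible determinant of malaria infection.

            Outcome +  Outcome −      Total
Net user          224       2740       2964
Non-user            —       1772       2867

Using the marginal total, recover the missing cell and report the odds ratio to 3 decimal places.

The missing cell is in the unexposed row: 2867 − 1772 = 1095.
So a = 224, b = 2740, c = 1095, d = 1772.
OR = (a·d)/(b·c) = (224 × 1772) / (2740 × 1095) = 396928 / 3000300 = 0.13230

0.132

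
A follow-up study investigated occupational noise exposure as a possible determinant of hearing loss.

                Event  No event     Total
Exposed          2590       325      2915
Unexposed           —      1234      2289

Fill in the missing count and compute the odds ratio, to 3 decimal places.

The missing cell is in the unexposed row: 2289 − 1234 = 1055.
So a = 2590, b = 325, c = 1055, d = 1234.
OR = (a·d)/(b·c) = (2590 × 1234) / (325 × 1055) = 3196060 / 342875 = 9.32136

9.321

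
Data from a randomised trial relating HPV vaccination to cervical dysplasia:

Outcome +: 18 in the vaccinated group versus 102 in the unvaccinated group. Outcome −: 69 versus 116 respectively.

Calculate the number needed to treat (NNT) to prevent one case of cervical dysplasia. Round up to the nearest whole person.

Risk in treated group = 18/87 = 0.20690; risk in control = 102/218 = 0.46789.
Absolute risk reduction = 0.46789 − 0.20690 = 0.26099
NNT = 1 / ARR = 1 / 0.26099 = 3.832 → round up → 4

4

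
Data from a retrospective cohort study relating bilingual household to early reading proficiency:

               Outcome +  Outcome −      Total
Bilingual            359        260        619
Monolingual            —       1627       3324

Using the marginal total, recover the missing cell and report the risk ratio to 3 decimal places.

1.136

The missing cell is in the unexposed row: 3324 − 1627 = 1697.
So a = 359, b = 260, c = 1697, d = 1627.
RR = [a/(a+b)] / [c/(c+d)] = (359/619) / (1697/3324) = 0.57997/0.51053 = 1.13601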